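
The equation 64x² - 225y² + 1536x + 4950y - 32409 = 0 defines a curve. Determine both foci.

(-29, 11) and (5, 11)

Collect terms: 64(x² + 24x) -225(y² - 22y) = 32409
Complete the square in x and y: 64(x + 12)² -225(y - 11)² = 32409 + 9216 - 27225 = 14400
Divide through by 14400 to get (x + 12)²/225 - (y - 11)²/64 = 1.
Hyperbola, center (-12, 11), transverse axis horizontal; a² = 225, b² = 64.
c² = a² + b² = 225 + 64 = 289, so c = 17.
Foci lie on the horizontal axis through the center: (h ± c, k).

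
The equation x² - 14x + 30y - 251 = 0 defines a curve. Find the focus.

(7, 5/2)

Only x is squared. Complete the square in x: (x - 7)² = -30(y - 10).
Vertex (7, 10); 4p = -30 so p = -15/2. Opens down.
Focus is p units from the vertex along the axis: (h, k + p).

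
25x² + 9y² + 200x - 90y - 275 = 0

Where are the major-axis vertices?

(-4, -5) and (-4, 15)

Group: 25(x² + 8x) + 9(y² - 10y) = 275
Complete the square in x and y: 25(x + 4)² + 9(y - 5)² = 275 + 400 + 225 = 900
Divide through by 900 to get (x + 4)²/36 + (y - 5)²/100 = 1.
Ellipse, center (-4, 5), major axis vertical; a² = 100, b² = 36.
a = 10. Vertices at (h, k ± a).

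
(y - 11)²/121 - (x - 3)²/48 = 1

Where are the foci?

Center (3, 11). The positive term is the y-term, so the transverse axis is vertical; a² = 121, b² = 48.
c² = a² + b² = 121 + 48 = 169, so c = 13.
Foci lie on the vertical axis through the center: (h, k ± c).

(3, -2) and (3, 24)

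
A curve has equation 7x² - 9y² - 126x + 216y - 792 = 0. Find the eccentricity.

7(x² - 18x) -9(y² - 24y) = 792
Complete the square in x and y: 7(x - 9)² -9(y - 12)² = 792 + 567 - 1296 = 63
Dividing both sides by 63: (x - 9)²/9 - (y - 12)²/7 = 1
Hyperbola, center (9, 12), transverse axis horizontal; a² = 9, b² = 7.
c² = a² + b² = 16, so c = 4.
e = c/a = 4/3.

e = 4/3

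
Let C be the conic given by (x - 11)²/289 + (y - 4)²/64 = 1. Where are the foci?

(-4, 4) and (26, 4)

Center (11, 4). The larger denominator 289 sits under the x-term, so the major axis is horizontal; a² = 289, b² = 64.
c² = a² - b² = 289 - 64 = 225, so c = 15.
Foci lie on the horizontal axis through the center: (h ± c, k).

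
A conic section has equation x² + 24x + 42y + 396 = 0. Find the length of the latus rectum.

42

Only x is squared. Complete the square in x: (x + 12)² = -42(y + 6).
Vertex (-12, -6); 4p = -42 so p = -21/2. Opens down.
Latus rectum length = |4p| = 42.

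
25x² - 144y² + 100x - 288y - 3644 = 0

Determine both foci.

Group: 25(x² + 4x) -144(y² + 2y) = 3644
25(x + 2)² -144(y + 1)² = 3644 + 100 - 144 = 3600
Divide through by 3600 to get (x + 2)²/144 - (y + 1)²/25 = 1.
Hyperbola, center (-2, -1), transverse axis horizontal; a² = 144, b² = 25.
c² = a² + b² = 144 + 25 = 169, so c = 13.
Foci lie on the horizontal axis through the center: (h ± c, k).

(-15, -1) and (11, -1)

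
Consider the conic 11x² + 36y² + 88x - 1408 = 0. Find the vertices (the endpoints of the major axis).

Collect terms: 11(x² + 8x) + 36y² = 1408
Completing the square gives 11(x + 4)² + 36y² = 1408 + 176 + 0 = 1584.
Divide by 1584: (x + 4)²/144 + y²/44 = 1
Ellipse, center (-4, 0), major axis horizontal; a² = 144, b² = 44.
a = 12. Vertices at (h ± a, k).

(-16, 0) and (8, 0)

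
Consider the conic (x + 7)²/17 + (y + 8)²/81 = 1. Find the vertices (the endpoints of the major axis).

(-7, -17) and (-7, 1)

Center (-7, -8). The larger denominator 81 sits under the y-term, so the major axis is vertical; a² = 81, b² = 17.
a = 9. Vertices at (h, k ± a).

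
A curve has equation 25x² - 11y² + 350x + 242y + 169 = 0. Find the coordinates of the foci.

(-7, 5) and (-7, 17)

Group: 25(x² + 14x) -11(y² - 22y) = -169
Completing the square gives 25(x + 7)² -11(y - 11)² = -169 + 1225 - 1331 = -275.
Divide by -275: (y - 11)²/25 - (x + 7)²/11 = 1
Hyperbola, center (-7, 11), transverse axis vertical; a² = 25, b² = 11.
c² = a² + b² = 25 + 11 = 36, so c = 6.
Foci lie on the vertical axis through the center: (h, k ± c).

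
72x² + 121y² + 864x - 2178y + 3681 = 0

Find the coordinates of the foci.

(-13, 9) and (1, 9)

Group: 72(x² + 12x) + 121(y² - 18y) = -3681
72(x + 6)² + 121(y - 9)² = -3681 + 2592 + 9801 = 8712
Divide through by 8712 to get (x + 6)²/121 + (y - 9)²/72 = 1.
Ellipse, center (-6, 9), major axis horizontal; a² = 121, b² = 72.
c² = a² - b² = 121 - 72 = 49, so c = 7.
Foci lie on the horizontal axis through the center: (h ± c, k).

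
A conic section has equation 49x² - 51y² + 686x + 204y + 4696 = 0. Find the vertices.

(-7, -5) and (-7, 9)

49(x² + 14x) -51(y² - 4y) = -4696
Complete the square: 49(x + 7)² -51(y - 2)² = -4696 + 2401 - 204 = -2499
Divide through by -2499 to get (y - 2)²/49 - (x + 7)²/51 = 1.
Hyperbola, center (-7, 2), transverse axis vertical; a² = 49, b² = 51.
a = 7. Vertices at (h, k ± a).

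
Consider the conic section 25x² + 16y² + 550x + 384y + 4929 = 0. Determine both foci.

25(x² + 22x) + 16(y² + 24y) = -4929
Completing the square gives 25(x + 11)² + 16(y + 12)² = -4929 + 3025 + 2304 = 400.
Divide by 400: (x + 11)²/16 + (y + 12)²/25 = 1
Ellipse, center (-11, -12), major axis vertical; a² = 25, b² = 16.
c² = a² - b² = 25 - 16 = 9, so c = 3.
Foci lie on the vertical axis through the center: (h, k ± c).

(-11, -15) and (-11, -9)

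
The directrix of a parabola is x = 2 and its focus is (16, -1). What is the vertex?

The vertex is the midpoint between the focus and the directrix along the axis of symmetry.
Axis is horizontal (directrix is vertical). Vertex x-coordinate = (16 + 2)/2 = 9; y-coordinate = -1.

(9, -1)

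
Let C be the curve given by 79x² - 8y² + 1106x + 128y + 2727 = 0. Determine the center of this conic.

(-7, 8)

79(x² + 14x) -8(y² - 16y) = -2727
Complete the square in x and y: 79(x + 7)² -8(y - 8)² = -2727 + 3871 - 512 = 632
Dividing both sides by 632: (x + 7)²/8 - (y - 8)²/79 = 1
Hyperbola with center (-7, 8).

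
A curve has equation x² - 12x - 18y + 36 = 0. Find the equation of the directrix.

Only x is squared. Complete the square in x: (x - 6)² = 18y.
Vertex (6, 0); 4p = 18 so p = 9/2. Opens up.
Directrix is the horizontal line y = k − p = 0 − (9/2) = -9/2.

y = -9/2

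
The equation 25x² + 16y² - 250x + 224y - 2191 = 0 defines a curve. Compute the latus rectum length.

96/5

Group the x- and y-terms: 25(x² - 10x) + 16(y² + 14y) = 2191
Completing the square gives 25(x - 5)² + 16(y + 7)² = 2191 + 625 + 784 = 3600.
Divide through by 3600 to get (x - 5)²/144 + (y + 7)²/225 = 1.
Ellipse, center (5, -7), major axis vertical; a² = 225, b² = 144.
Latus rectum length = 2b²/a = 2·144/15 = 96/5.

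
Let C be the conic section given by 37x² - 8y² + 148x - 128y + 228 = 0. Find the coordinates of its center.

Group: 37(x² + 4x) -8(y² + 16y) = -228
Completing the square gives 37(x + 2)² -8(y + 8)² = -228 + 148 - 512 = -592.
Divide by -592: (y + 8)²/74 - (x + 2)²/16 = 1
Hyperbola with center (-2, -8).

(-2, -8)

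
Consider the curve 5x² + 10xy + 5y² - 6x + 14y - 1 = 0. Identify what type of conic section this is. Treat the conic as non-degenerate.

A = 5, B = 10, C = 5.
Discriminant B² − 4AC = 10² − 4·5·5 = 0.
B² − 4AC = 0 ⇒ parabola.

parabola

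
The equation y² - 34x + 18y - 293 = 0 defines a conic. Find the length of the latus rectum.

Only y is squared. Complete the square in y: (y + 9)² = 34(x + 11).
Vertex (-11, -9); 4p = 34 so p = 17/2. Opens right.
Latus rectum length = |4p| = 34.

34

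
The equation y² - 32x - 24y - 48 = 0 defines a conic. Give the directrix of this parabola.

x = -14

Only y is squared. Complete the square in y: (y - 12)² = 32(x + 6).
Vertex (-6, 12); 4p = 32 so p = 8. Opens right.
Directrix is the vertical line x = h − p = -6 − (8) = -14.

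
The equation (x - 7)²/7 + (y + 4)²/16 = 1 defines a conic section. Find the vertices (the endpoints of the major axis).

(7, -8) and (7, 0)

Center (7, -4). The larger denominator 16 sits under the y-term, so the major axis is vertical; a² = 16, b² = 7.
a = 4. Vertices at (h, k ± a).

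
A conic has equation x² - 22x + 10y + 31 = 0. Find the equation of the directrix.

y = 23/2

Only x is squared. Complete the square in x: (x - 11)² = -10(y - 9).
Vertex (11, 9); 4p = -10 so p = -5/2. Opens down.
Directrix is the horizontal line y = k − p = 9 − (-5/2) = 23/2.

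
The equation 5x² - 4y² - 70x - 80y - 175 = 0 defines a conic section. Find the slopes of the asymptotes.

Group: 5(x² - 14x) -4(y² + 20y) = 175
Complete the square: 5(x - 7)² -4(y + 10)² = 175 + 245 - 400 = 20
Dividing both sides by 20: (x - 7)²/4 - (y + 10)²/5 = 1
Hyperbola, center (7, -10), transverse axis horizontal; a² = 4, b² = 5.
For a horizontal hyperbola the asymptotes have slope ±b/a.
Here that is ±√5/2.

√5/2 and -√5/2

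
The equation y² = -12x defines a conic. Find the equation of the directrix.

Vertex (0, 0); 4p = -12 so p = -3. Opens left.
Directrix is the vertical line x = h − p = 0 − (-3) = 3.

x = 3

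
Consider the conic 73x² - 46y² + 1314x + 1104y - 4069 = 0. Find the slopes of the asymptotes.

Group: 73(x² + 18x) -46(y² - 24y) = 4069
73(x + 9)² -46(y - 12)² = 4069 + 5913 - 6624 = 3358
Dividing both sides by 3358: (x + 9)²/46 - (y - 12)²/73 = 1
Hyperbola, center (-9, 12), transverse axis horizontal; a² = 46, b² = 73.
For a horizontal hyperbola the asymptotes have slope ±b/a.
Here that is ±√73/√46 = ±√3358/46.

√3358/46 and -√3358/46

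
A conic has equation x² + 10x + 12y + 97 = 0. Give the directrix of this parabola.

Only x is squared. Complete the square in x: (x + 5)² = -12(y + 6).
Vertex (-5, -6); 4p = -12 so p = -3. Opens down.
Directrix is the horizontal line y = k − p = -6 − (-3) = -3.

y = -3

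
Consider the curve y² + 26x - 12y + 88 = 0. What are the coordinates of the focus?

(-17/2, 6)

Only y is squared. Complete the square in y: (y - 6)² = -26(x + 2).
Vertex (-2, 6); 4p = -26 so p = -13/2. Opens left.
Focus is p units from the vertex along the axis: (h + p, k).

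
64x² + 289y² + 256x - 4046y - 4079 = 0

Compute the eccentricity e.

Rearranging, 64(x² + 4x) + 289(y² - 14y) = 4079.
Completing the square gives 64(x + 2)² + 289(y - 7)² = 4079 + 256 + 14161 = 18496.
Divide by 18496: (x + 2)²/289 + (y - 7)²/64 = 1
Ellipse, center (-2, 7), major axis horizontal; a² = 289, b² = 64.
c² = a² - b² = 225, so c = 15.
e = c/a = 15/17.

e = 15/17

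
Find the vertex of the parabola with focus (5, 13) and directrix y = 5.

The vertex is the midpoint between the focus and the directrix along the axis of symmetry.
Axis is vertical (directrix is horizontal). Vertex y-coordinate = (13 + 5)/2 = 9; x-coordinate = 5.

(5, 9)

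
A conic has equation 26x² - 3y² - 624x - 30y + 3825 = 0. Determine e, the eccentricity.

e = √754/26

Collect terms: 26(x² - 24x) -3(y² + 10y) = -3825
Complete the square in x and y: 26(x - 12)² -3(y + 5)² = -3825 + 3744 - 75 = -156
Divide by -156: (y + 5)²/52 - (x - 12)²/6 = 1
Hyperbola, center (12, -5), transverse axis vertical; a² = 52, b² = 6.
c² = a² + b² = 58, so c = √58.
e = c/a = √58/2√13 = √754/26.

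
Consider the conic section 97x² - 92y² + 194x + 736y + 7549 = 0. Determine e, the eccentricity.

e = 3√2037/97

Rearranging, 97(x² + 2x) -92(y² - 8y) = -7549.
97(x + 1)² -92(y - 4)² = -7549 + 97 - 1472 = -8924
Divide by -8924: (y - 4)²/97 - (x + 1)²/92 = 1
Hyperbola, center (-1, 4), transverse axis vertical; a² = 97, b² = 92.
c² = a² + b² = 189, so c = 3√21.
e = c/a = 3√21/√97 = 3√2037/97.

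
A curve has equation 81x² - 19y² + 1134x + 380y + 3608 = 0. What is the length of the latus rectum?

38/9

Group: 81(x² + 14x) -19(y² - 20y) = -3608
Completing the square gives 81(x + 7)² -19(y - 10)² = -3608 + 3969 - 1900 = -1539.
Divide through by -1539 to get (y - 10)²/81 - (x + 7)²/19 = 1.
Hyperbola, center (-7, 10), transverse axis vertical; a² = 81, b² = 19.
Latus rectum length = 2b²/a = 2·19/9 = 38/9.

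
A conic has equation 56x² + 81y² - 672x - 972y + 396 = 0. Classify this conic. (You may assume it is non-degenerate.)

No xy term. Coefficients of x² and y² are A = 56, C = 81.
A and C have the same sign but A ≠ C ⇒ ellipse.

ellipse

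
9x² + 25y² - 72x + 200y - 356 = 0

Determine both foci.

Collect terms: 9(x² - 8x) + 25(y² + 8y) = 356
Complete the square: 9(x - 4)² + 25(y + 4)² = 356 + 144 + 400 = 900
Divide through by 900 to get (x - 4)²/100 + (y + 4)²/36 = 1.
Ellipse, center (4, -4), major axis horizontal; a² = 100, b² = 36.
c² = a² - b² = 100 - 36 = 64, so c = 8.
Foci lie on the horizontal axis through the center: (h ± c, k).

(-4, -4) and (12, -4)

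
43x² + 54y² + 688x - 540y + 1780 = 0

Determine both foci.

Group: 43(x² + 16x) + 54(y² - 10y) = -1780
Complete the square in x and y: 43(x + 8)² + 54(y - 5)² = -1780 + 2752 + 1350 = 2322
Divide by 2322: (x + 8)²/54 + (y - 5)²/43 = 1
Ellipse, center (-8, 5), major axis horizontal; a² = 54, b² = 43.
c² = a² - b² = 54 - 43 = 11, so c = √11.
Foci lie on the horizontal axis through the center: (h ± c, k).

(-8 - √11, 5) and (-8 + √11, 5)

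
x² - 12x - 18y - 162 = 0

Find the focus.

Only x is squared. Complete the square in x: (x - 6)² = 18(y + 11).
Vertex (6, -11); 4p = 18 so p = 9/2. Opens up.
Focus is p units from the vertex along the axis: (h, k + p).

(6, -13/2)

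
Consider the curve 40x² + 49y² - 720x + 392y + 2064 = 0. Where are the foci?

(6, -4) and (12, -4)

Collect terms: 40(x² - 18x) + 49(y² + 8y) = -2064
Completing the square gives 40(x - 9)² + 49(y + 4)² = -2064 + 3240 + 784 = 1960.
Dividing both sides by 1960: (x - 9)²/49 + (y + 4)²/40 = 1
Ellipse, center (9, -4), major axis horizontal; a² = 49, b² = 40.
c² = a² - b² = 49 - 40 = 9, so c = 3.
Foci lie on the horizontal axis through the center: (h ± c, k).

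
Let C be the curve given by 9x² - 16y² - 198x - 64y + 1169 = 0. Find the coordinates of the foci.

(11, -7) and (11, 3)

Collect terms: 9(x² - 22x) -16(y² + 4y) = -1169
9(x - 11)² -16(y + 2)² = -1169 + 1089 - 64 = -144
Divide by -144: (y + 2)²/9 - (x - 11)²/16 = 1
Hyperbola, center (11, -2), transverse axis vertical; a² = 9, b² = 16.
c² = a² + b² = 9 + 16 = 25, so c = 5.
Foci lie on the vertical axis through the center: (h, k ± c).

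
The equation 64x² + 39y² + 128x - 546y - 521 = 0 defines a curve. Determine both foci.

Collect terms: 64(x² + 2x) + 39(y² - 14y) = 521
Complete the square in x and y: 64(x + 1)² + 39(y - 7)² = 521 + 64 + 1911 = 2496
Divide by 2496: (x + 1)²/39 + (y - 7)²/64 = 1
Ellipse, center (-1, 7), major axis vertical; a² = 64, b² = 39.
c² = a² - b² = 64 - 39 = 25, so c = 5.
Foci lie on the vertical axis through the center: (h, k ± c).

(-1, 2) and (-1, 12)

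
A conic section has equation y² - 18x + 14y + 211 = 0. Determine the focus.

Only y is squared. Complete the square in y: (y + 7)² = 18(x - 9).
Vertex (9, -7); 4p = 18 so p = 9/2. Opens right.
Focus is p units from the vertex along the axis: (h + p, k).

(27/2, -7)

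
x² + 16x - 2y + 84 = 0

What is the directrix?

y = 19/2

Only x is squared. Complete the square in x: (x + 8)² = 2(y - 10).
Vertex (-8, 10); 4p = 2 so p = 1/2. Opens up.
Directrix is the horizontal line y = k − p = 10 − (1/2) = 19/2.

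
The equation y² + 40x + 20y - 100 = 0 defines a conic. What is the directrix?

x = 15

Only y is squared. Complete the square in y: (y + 10)² = -40(x - 5).
Vertex (5, -10); 4p = -40 so p = -10. Opens left.
Directrix is the vertical line x = h − p = 5 − (-10) = 15.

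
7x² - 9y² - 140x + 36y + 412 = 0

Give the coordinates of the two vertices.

Rearranging, 7(x² - 20x) -9(y² - 4y) = -412.
Completing the square gives 7(x - 10)² -9(y - 2)² = -412 + 700 - 36 = 252.
Divide by 252: (x - 10)²/36 - (y - 2)²/28 = 1
Hyperbola, center (10, 2), transverse axis horizontal; a² = 36, b² = 28.
a = 6. Vertices at (h ± a, k).

(4, 2) and (16, 2)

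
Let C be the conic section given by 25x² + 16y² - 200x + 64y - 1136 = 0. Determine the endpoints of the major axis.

(4, -12) and (4, 8)

Group: 25(x² - 8x) + 16(y² + 4y) = 1136
Completing the square gives 25(x - 4)² + 16(y + 2)² = 1136 + 400 + 64 = 1600.
Dividing both sides by 1600: (x - 4)²/64 + (y + 2)²/100 = 1
Ellipse, center (4, -2), major axis vertical; a² = 100, b² = 64.
a = 10. Vertices at (h, k ± a).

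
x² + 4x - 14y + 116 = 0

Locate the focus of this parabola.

Only x is squared. Complete the square in x: (x + 2)² = 14(y - 8).
Vertex (-2, 8); 4p = 14 so p = 7/2. Opens up.
Focus is p units from the vertex along the axis: (h, k + p).

(-2, 23/2)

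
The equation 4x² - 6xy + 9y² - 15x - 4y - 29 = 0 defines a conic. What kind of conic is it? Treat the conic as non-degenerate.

A = 4, B = -6, C = 9.
Discriminant B² − 4AC = (-6)² − 4·4·9 = -108.
B² − 4AC < 0 ⇒ ellipse.

ellipse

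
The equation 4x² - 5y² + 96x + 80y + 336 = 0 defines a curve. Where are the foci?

(-12, 2) and (-12, 14)

Rearranging, 4(x² + 24x) -5(y² - 16y) = -336.
Complete the square: 4(x + 12)² -5(y - 8)² = -336 + 576 - 320 = -80
Divide by -80: (y - 8)²/16 - (x + 12)²/20 = 1
Hyperbola, center (-12, 8), transverse axis vertical; a² = 16, b² = 20.
c² = a² + b² = 16 + 20 = 36, so c = 6.
Foci lie on the vertical axis through the center: (h, k ± c).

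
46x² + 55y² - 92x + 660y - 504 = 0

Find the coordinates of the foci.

Group: 46(x² - 2x) + 55(y² + 12y) = 504
Complete the square: 46(x - 1)² + 55(y + 6)² = 504 + 46 + 1980 = 2530
Divide through by 2530 to get (x - 1)²/55 + (y + 6)²/46 = 1.
Ellipse, center (1, -6), major axis horizontal; a² = 55, b² = 46.
c² = a² - b² = 55 - 46 = 9, so c = 3.
Foci lie on the horizontal axis through the center: (h ± c, k).

(-2, -6) and (4, -6)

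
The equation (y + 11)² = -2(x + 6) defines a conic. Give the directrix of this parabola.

Vertex (-6, -11); 4p = -2 so p = -1/2. Opens left.
Directrix is the vertical line x = h − p = -6 − (-1/2) = -11/2.

x = -11/2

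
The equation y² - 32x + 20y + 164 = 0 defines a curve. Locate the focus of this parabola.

Only y is squared. Complete the square in y: (y + 10)² = 32(x - 2).
Vertex (2, -10); 4p = 32 so p = 8. Opens right.
Focus is p units from the vertex along the axis: (h + p, k).

(10, -10)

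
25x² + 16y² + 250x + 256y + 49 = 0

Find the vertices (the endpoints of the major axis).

(-5, -18) and (-5, 2)

Collect terms: 25(x² + 10x) + 16(y² + 16y) = -49
Completing the square gives 25(x + 5)² + 16(y + 8)² = -49 + 625 + 1024 = 1600.
Dividing both sides by 1600: (x + 5)²/64 + (y + 8)²/100 = 1
Ellipse, center (-5, -8), major axis vertical; a² = 100, b² = 64.
a = 10. Vertices at (h, k ± a).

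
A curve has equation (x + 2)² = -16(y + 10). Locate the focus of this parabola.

Vertex (-2, -10); 4p = -16 so p = -4. Opens down.
Focus is p units from the vertex along the axis: (h, k + p).

(-2, -14)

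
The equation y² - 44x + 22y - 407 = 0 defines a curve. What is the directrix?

x = -23

Only y is squared. Complete the square in y: (y + 11)² = 44(x + 12).
Vertex (-12, -11); 4p = 44 so p = 11. Opens right.
Directrix is the vertical line x = h − p = -12 − (11) = -23.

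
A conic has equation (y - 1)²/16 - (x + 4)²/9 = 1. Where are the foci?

Center (-4, 1). The positive term is the y-term, so the transverse axis is vertical; a² = 16, b² = 9.
c² = a² + b² = 16 + 9 = 25, so c = 5.
Foci lie on the vertical axis through the center: (h, k ± c).

(-4, -4) and (-4, 6)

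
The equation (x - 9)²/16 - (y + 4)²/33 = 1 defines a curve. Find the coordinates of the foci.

(2, -4) and (16, -4)

Center (9, -4). The positive term is the x-term, so the transverse axis is horizontal; a² = 16, b² = 33.
c² = a² + b² = 16 + 33 = 49, so c = 7.
Foci lie on the horizontal axis through the center: (h ± c, k).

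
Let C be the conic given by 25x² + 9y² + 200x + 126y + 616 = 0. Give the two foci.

(-4, -11) and (-4, -3)

Group the x- and y-terms: 25(x² + 8x) + 9(y² + 14y) = -616
Completing the square gives 25(x + 4)² + 9(y + 7)² = -616 + 400 + 441 = 225.
Divide through by 225 to get (x + 4)²/9 + (y + 7)²/25 = 1.
Ellipse, center (-4, -7), major axis vertical; a² = 25, b² = 9.
c² = a² - b² = 25 - 9 = 16, so c = 4.
Foci lie on the vertical axis through the center: (h, k ± c).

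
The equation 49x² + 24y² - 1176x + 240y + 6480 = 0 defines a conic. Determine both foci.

49(x² - 24x) + 24(y² + 10y) = -6480
49(x - 12)² + 24(y + 5)² = -6480 + 7056 + 600 = 1176
Divide through by 1176 to get (x - 12)²/24 + (y + 5)²/49 = 1.
Ellipse, center (12, -5), major axis vertical; a² = 49, b² = 24.
c² = a² - b² = 49 - 24 = 25, so c = 5.
Foci lie on the vertical axis through the center: (h, k ± c).

(12, -10) and (12, 0)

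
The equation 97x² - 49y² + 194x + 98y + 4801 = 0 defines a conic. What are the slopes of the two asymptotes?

√97/7 and -√97/7

Group the x- and y-terms: 97(x² + 2x) -49(y² - 2y) = -4801
Completing the square gives 97(x + 1)² -49(y - 1)² = -4801 + 97 - 49 = -4753.
Divide through by -4753 to get (y - 1)²/97 - (x + 1)²/49 = 1.
Hyperbola, center (-1, 1), transverse axis vertical; a² = 97, b² = 49.
For a vertical hyperbola the asymptotes have slope ±a/b.
Here that is ±√97/7.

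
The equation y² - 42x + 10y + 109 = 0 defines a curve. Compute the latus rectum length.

Only y is squared. Complete the square in y: (y + 5)² = 42(x - 2).
Vertex (2, -5); 4p = 42 so p = 21/2. Opens right.
Latus rectum length = |4p| = 42.

42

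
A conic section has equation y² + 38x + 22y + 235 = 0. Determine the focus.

Only y is squared. Complete the square in y: (y + 11)² = -38(x + 3).
Vertex (-3, -11); 4p = -38 so p = -19/2. Opens left.
Focus is p units from the vertex along the axis: (h + p, k).

(-25/2, -11)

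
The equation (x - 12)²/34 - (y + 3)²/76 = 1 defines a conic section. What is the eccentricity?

e = √935/17

Center (12, -3). The positive term is the x-term, so the transverse axis is horizontal; a² = 34, b² = 76.
c² = a² + b² = 110, so c = √110.
e = c/a = √110/√34 = √935/17.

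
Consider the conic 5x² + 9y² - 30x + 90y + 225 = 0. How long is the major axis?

Rearranging, 5(x² - 6x) + 9(y² + 10y) = -225.
5(x - 3)² + 9(y + 5)² = -225 + 45 + 225 = 45
Dividing both sides by 45: (x - 3)²/9 + (y + 5)²/5 = 1
Ellipse, center (3, -5), major axis horizontal; a² = 9, b² = 5.
a² = 9 so a = 3; the major axis has length 2a = 6.

6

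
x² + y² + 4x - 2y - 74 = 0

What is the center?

(-2, 1)

Collect terms: (x² + 4x) + (y² - 2y) = 74
(x + 2)² + (y - 1)² = 74 + 4 + 1 = 79
So (x + 2)² + (y - 1)² = 79.
Circle centered at (-2, 1) with r² = 79.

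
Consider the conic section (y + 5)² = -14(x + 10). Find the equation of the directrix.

x = -13/2

Vertex (-10, -5); 4p = -14 so p = -7/2. Opens left.
Directrix is the vertical line x = h − p = -10 − (-7/2) = -13/2.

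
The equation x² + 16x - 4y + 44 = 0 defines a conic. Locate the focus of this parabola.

Only x is squared. Complete the square in x: (x + 8)² = 4(y + 5).
Vertex (-8, -5); 4p = 4 so p = 1. Opens up.
Focus is p units from the vertex along the axis: (h, k + p).

(-8, -4)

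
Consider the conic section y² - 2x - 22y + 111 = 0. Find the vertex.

Only y is squared. Complete the square in y: (y - 11)² = 2(x + 5).
Vertex (-5, 11); 4p = 2 so p = 1/2. Opens right.

(-5, 11)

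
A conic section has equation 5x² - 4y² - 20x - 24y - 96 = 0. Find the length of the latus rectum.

Collect terms: 5(x² - 4x) -4(y² + 6y) = 96
5(x - 2)² -4(y + 3)² = 96 + 20 - 36 = 80
Divide through by 80 to get (x - 2)²/16 - (y + 3)²/20 = 1.
Hyperbola, center (2, -3), transverse axis horizontal; a² = 16, b² = 20.
Latus rectum length = 2b²/a = 2·20/4 = 10.

10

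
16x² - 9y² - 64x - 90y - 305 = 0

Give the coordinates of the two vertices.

Group the x- and y-terms: 16(x² - 4x) -9(y² + 10y) = 305
16(x - 2)² -9(y + 5)² = 305 + 64 - 225 = 144
Divide by 144: (x - 2)²/9 - (y + 5)²/16 = 1
Hyperbola, center (2, -5), transverse axis horizontal; a² = 9, b² = 16.
a = 3. Vertices at (h ± a, k).

(-1, -5) and (5, -5)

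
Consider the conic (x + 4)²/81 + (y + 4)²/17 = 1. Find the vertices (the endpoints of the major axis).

(-13, -4) and (5, -4)

Center (-4, -4). The larger denominator 81 sits under the x-term, so the major axis is horizontal; a² = 81, b² = 17.
a = 9. Vertices at (h ± a, k).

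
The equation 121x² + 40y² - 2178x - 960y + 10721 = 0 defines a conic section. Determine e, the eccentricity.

e = 9/11

Group: 121(x² - 18x) + 40(y² - 24y) = -10721
121(x - 9)² + 40(y - 12)² = -10721 + 9801 + 5760 = 4840
Dividing both sides by 4840: (x - 9)²/40 + (y - 12)²/121 = 1
Ellipse, center (9, 12), major axis vertical; a² = 121, b² = 40.
c² = a² - b² = 81, so c = 9.
e = c/a = 9/11.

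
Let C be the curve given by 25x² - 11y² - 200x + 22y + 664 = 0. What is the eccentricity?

Collect terms: 25(x² - 8x) -11(y² - 2y) = -664
25(x - 4)² -11(y - 1)² = -664 + 400 - 11 = -275
Divide through by -275 to get (y - 1)²/25 - (x - 4)²/11 = 1.
Hyperbola, center (4, 1), transverse axis vertical; a² = 25, b² = 11.
c² = a² + b² = 36, so c = 6.
e = c/a = 6/5.

e = 6/5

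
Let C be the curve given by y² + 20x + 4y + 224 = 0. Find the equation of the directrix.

Only y is squared. Complete the square in y: (y + 2)² = -20(x + 11).
Vertex (-11, -2); 4p = -20 so p = -5. Opens left.
Directrix is the vertical line x = h − p = -11 − (-5) = -6.

x = -6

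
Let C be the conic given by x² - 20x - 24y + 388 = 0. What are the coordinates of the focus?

Only x is squared. Complete the square in x: (x - 10)² = 24(y - 12).
Vertex (10, 12); 4p = 24 so p = 6. Opens up.
Focus is p units from the vertex along the axis: (h, k + p).

(10, 18)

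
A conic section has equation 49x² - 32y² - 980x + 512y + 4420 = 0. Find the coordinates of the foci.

(10, -1) and (10, 17)

Rearranging, 49(x² - 20x) -32(y² - 16y) = -4420.
Completing the square gives 49(x - 10)² -32(y - 8)² = -4420 + 4900 - 2048 = -1568.
Divide by -1568: (y - 8)²/49 - (x - 10)²/32 = 1
Hyperbola, center (10, 8), transverse axis vertical; a² = 49, b² = 32.
c² = a² + b² = 49 + 32 = 81, so c = 9.
Foci lie on the vertical axis through the center: (h, k ± c).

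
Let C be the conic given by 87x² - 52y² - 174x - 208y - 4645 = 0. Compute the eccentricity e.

e = √1807/26

Collect terms: 87(x² - 2x) -52(y² + 4y) = 4645
87(x - 1)² -52(y + 2)² = 4645 + 87 - 208 = 4524
Divide by 4524: (x - 1)²/52 - (y + 2)²/87 = 1
Hyperbola, center (1, -2), transverse axis horizontal; a² = 52, b² = 87.
c² = a² + b² = 139, so c = √139.
e = c/a = √139/2√13 = √1807/26.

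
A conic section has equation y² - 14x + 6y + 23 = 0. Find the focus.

Only y is squared. Complete the square in y: (y + 3)² = 14(x - 1).
Vertex (1, -3); 4p = 14 so p = 7/2. Opens right.
Focus is p units from the vertex along the axis: (h + p, k).

(9/2, -3)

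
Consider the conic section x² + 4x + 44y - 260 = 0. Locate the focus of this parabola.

Only x is squared. Complete the square in x: (x + 2)² = -44(y - 6).
Vertex (-2, 6); 4p = -44 so p = -11. Opens down.
Focus is p units from the vertex along the axis: (h, k + p).

(-2, -5)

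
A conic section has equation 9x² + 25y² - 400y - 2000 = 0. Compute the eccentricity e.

9x² + 25(y² - 16y) = 2000
Complete the square: 9x² + 25(y - 8)² = 2000 + 0 + 1600 = 3600
Divide through by 3600 to get x²/400 + (y - 8)²/144 = 1.
Ellipse, center (0, 8), major axis horizontal; a² = 400, b² = 144.
c² = a² - b² = 256, so c = 16.
e = c/a = 16/20 = 4/5.

e = 4/5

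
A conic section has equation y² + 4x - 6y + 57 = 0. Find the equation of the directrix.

Only y is squared. Complete the square in y: (y - 3)² = -4(x + 12).
Vertex (-12, 3); 4p = -4 so p = -1. Opens left.
Directrix is the vertical line x = h − p = -12 − (-1) = -11.

x = -11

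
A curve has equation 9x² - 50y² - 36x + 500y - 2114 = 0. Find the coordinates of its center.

Rearranging, 9(x² - 4x) -50(y² - 10y) = 2114.
Complete the square: 9(x - 2)² -50(y - 5)² = 2114 + 36 - 1250 = 900
Dividing both sides by 900: (x - 2)²/100 - (y - 5)²/18 = 1
Hyperbola with center (2, 5).

(2, 5)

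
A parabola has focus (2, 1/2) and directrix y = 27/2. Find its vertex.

The vertex is the midpoint between the focus and the directrix along the axis of symmetry.
Axis is vertical (directrix is horizontal). Vertex y-coordinate = (1/2 + 27/2)/2 = 7; x-coordinate = 2.

(2, 7)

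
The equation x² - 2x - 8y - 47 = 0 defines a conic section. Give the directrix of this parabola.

Only x is squared. Complete the square in x: (x - 1)² = 8(y + 6).
Vertex (1, -6); 4p = 8 so p = 2. Opens up.
Directrix is the horizontal line y = k − p = -6 − (2) = -8.

y = -8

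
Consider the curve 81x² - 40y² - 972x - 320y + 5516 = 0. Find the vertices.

Collect terms: 81(x² - 12x) -40(y² + 8y) = -5516
Complete the square: 81(x - 6)² -40(y + 4)² = -5516 + 2916 - 640 = -3240
Divide through by -3240 to get (y + 4)²/81 - (x - 6)²/40 = 1.
Hyperbola, center (6, -4), transverse axis vertical; a² = 81, b² = 40.
a = 9. Vertices at (h, k ± a).

(6, -13) and (6, 5)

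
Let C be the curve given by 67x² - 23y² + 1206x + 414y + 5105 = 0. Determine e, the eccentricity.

e = 3√670/67

Group: 67(x² + 18x) -23(y² - 18y) = -5105
Complete the square: 67(x + 9)² -23(y - 9)² = -5105 + 5427 - 1863 = -1541
Divide through by -1541 to get (y - 9)²/67 - (x + 9)²/23 = 1.
Hyperbola, center (-9, 9), transverse axis vertical; a² = 67, b² = 23.
c² = a² + b² = 90, so c = 3√10.
e = c/a = 3√10/√67 = 3√670/67.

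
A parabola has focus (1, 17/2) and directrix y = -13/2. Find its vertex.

The vertex is the midpoint between the focus and the directrix along the axis of symmetry.
Axis is vertical (directrix is horizontal). Vertex y-coordinate = (17/2 + (-13/2))/2 = 1; x-coordinate = 1.

(1, 1)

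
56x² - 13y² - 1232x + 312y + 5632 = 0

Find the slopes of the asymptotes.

Rearranging, 56(x² - 22x) -13(y² - 24y) = -5632.
56(x - 11)² -13(y - 12)² = -5632 + 6776 - 1872 = -728
Dividing both sides by -728: (y - 12)²/56 - (x - 11)²/13 = 1
Hyperbola, center (11, 12), transverse axis vertical; a² = 56, b² = 13.
For a vertical hyperbola the asymptotes have slope ±a/b.
Here that is ±2√14/√13 = ±2√182/13.

2√182/13 and -2√182/13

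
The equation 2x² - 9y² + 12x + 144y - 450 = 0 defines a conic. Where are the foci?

2(x² + 6x) -9(y² - 16y) = 450
Complete the square: 2(x + 3)² -9(y - 8)² = 450 + 18 - 576 = -108
Divide through by -108 to get (y - 8)²/12 - (x + 3)²/54 = 1.
Hyperbola, center (-3, 8), transverse axis vertical; a² = 12, b² = 54.
c² = a² + b² = 12 + 54 = 66, so c = √66.
Foci lie on the vertical axis through the center: (h, k ± c).

(-3, 8 - √66) and (-3, 8 + √66)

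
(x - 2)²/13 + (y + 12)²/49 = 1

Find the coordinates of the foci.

(2, -18) and (2, -6)

Center (2, -12). The larger denominator 49 sits under the y-term, so the major axis is vertical; a² = 49, b² = 13.
c² = a² - b² = 49 - 13 = 36, so c = 6.
Foci lie on the vertical axis through the center: (h, k ± c).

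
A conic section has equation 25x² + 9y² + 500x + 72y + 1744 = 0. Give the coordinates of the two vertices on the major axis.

(-10, -14) and (-10, 6)

Group: 25(x² + 20x) + 9(y² + 8y) = -1744
Complete the square in x and y: 25(x + 10)² + 9(y + 4)² = -1744 + 2500 + 144 = 900
Divide through by 900 to get (x + 10)²/36 + (y + 4)²/100 = 1.
Ellipse, center (-10, -4), major axis vertical; a² = 100, b² = 36.
a = 10. Vertices at (h, k ± a).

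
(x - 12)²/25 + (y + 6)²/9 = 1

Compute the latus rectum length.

18/5

Center (12, -6). The larger denominator 25 sits under the x-term, so the major axis is horizontal; a² = 25, b² = 9.
Latus rectum length = 2b²/a = 2·9/5 = 18/5.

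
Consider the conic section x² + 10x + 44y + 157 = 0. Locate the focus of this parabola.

(-5, -14)

Only x is squared. Complete the square in x: (x + 5)² = -44(y + 3).
Vertex (-5, -3); 4p = -44 so p = -11. Opens down.
Focus is p units from the vertex along the axis: (h, k + p).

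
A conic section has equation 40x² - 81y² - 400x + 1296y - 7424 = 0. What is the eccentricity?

e = 11/9

Group the x- and y-terms: 40(x² - 10x) -81(y² - 16y) = 7424
40(x - 5)² -81(y - 8)² = 7424 + 1000 - 5184 = 3240
Divide through by 3240 to get (x - 5)²/81 - (y - 8)²/40 = 1.
Hyperbola, center (5, 8), transverse axis horizontal; a² = 81, b² = 40.
c² = a² + b² = 121, so c = 11.
e = c/a = 11/9.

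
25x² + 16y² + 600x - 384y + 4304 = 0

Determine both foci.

(-12, 6) and (-12, 18)

Group the x- and y-terms: 25(x² + 24x) + 16(y² - 24y) = -4304
Completing the square gives 25(x + 12)² + 16(y - 12)² = -4304 + 3600 + 2304 = 1600.
Dividing both sides by 1600: (x + 12)²/64 + (y - 12)²/100 = 1
Ellipse, center (-12, 12), major axis vertical; a² = 100, b² = 64.
c² = a² - b² = 100 - 64 = 36, so c = 6.
Foci lie on the vertical axis through the center: (h, k ± c).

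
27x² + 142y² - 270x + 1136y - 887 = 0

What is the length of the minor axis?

Group: 27(x² - 10x) + 142(y² + 8y) = 887
27(x - 5)² + 142(y + 4)² = 887 + 675 + 2272 = 3834
Divide through by 3834 to get (x - 5)²/142 + (y + 4)²/27 = 1.
Ellipse, center (5, -4), major axis horizontal; a² = 142, b² = 27.
b² = 27 so b = 3√3; the minor axis has length 2b = 6√3.

6√3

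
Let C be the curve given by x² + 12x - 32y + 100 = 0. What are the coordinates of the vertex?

(-6, 2)

Only x is squared. Complete the square in x: (x + 6)² = 32(y - 2).
Vertex (-6, 2); 4p = 32 so p = 8. Opens up.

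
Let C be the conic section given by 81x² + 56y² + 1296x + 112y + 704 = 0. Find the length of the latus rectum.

112/9

Group: 81(x² + 16x) + 56(y² + 2y) = -704
81(x + 8)² + 56(y + 1)² = -704 + 5184 + 56 = 4536
Divide through by 4536 to get (x + 8)²/56 + (y + 1)²/81 = 1.
Ellipse, center (-8, -1), major axis vertical; a² = 81, b² = 56.
Latus rectum length = 2b²/a = 2·56/9 = 112/9.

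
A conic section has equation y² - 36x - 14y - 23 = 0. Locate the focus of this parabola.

Only y is squared. Complete the square in y: (y - 7)² = 36(x + 2).
Vertex (-2, 7); 4p = 36 so p = 9. Opens right.
Focus is p units from the vertex along the axis: (h + p, k).

(7, 7)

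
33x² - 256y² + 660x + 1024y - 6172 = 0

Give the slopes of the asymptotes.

Collect terms: 33(x² + 20x) -256(y² - 4y) = 6172
33(x + 10)² -256(y - 2)² = 6172 + 3300 - 1024 = 8448
Dividing both sides by 8448: (x + 10)²/256 - (y - 2)²/33 = 1
Hyperbola, center (-10, 2), transverse axis horizontal; a² = 256, b² = 33.
For a horizontal hyperbola the asymptotes have slope ±b/a.
Here that is ±√33/16.

√33/16 and -√33/16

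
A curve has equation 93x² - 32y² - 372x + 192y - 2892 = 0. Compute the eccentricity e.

Group the x- and y-terms: 93(x² - 4x) -32(y² - 6y) = 2892
Complete the square: 93(x - 2)² -32(y - 3)² = 2892 + 372 - 288 = 2976
Divide through by 2976 to get (x - 2)²/32 - (y - 3)²/93 = 1.
Hyperbola, center (2, 3), transverse axis horizontal; a² = 32, b² = 93.
c² = a² + b² = 125, so c = 5√5.
e = c/a = 5√5/4√2 = 5√10/8.

e = 5√10/8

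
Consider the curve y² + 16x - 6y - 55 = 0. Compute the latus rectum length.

Only y is squared. Complete the square in y: (y - 3)² = -16(x - 4).
Vertex (4, 3); 4p = -16 so p = -4. Opens left.
Latus rectum length = |4p| = 16.

16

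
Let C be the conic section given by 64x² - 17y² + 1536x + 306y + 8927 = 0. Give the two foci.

(-12, 0) and (-12, 18)

Group the x- and y-terms: 64(x² + 24x) -17(y² - 18y) = -8927
Completing the square gives 64(x + 12)² -17(y - 9)² = -8927 + 9216 - 1377 = -1088.
Dividing both sides by -1088: (y - 9)²/64 - (x + 12)²/17 = 1
Hyperbola, center (-12, 9), transverse axis vertical; a² = 64, b² = 17.
c² = a² + b² = 64 + 17 = 81, so c = 9.
Foci lie on the vertical axis through the center: (h, k ± c).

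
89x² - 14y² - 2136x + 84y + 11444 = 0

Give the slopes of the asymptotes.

√1246/14 and -√1246/14

Collect terms: 89(x² - 24x) -14(y² - 6y) = -11444
Completing the square gives 89(x - 12)² -14(y - 3)² = -11444 + 12816 - 126 = 1246.
Divide through by 1246 to get (x - 12)²/14 - (y - 3)²/89 = 1.
Hyperbola, center (12, 3), transverse axis horizontal; a² = 14, b² = 89.
For a horizontal hyperbola the asymptotes have slope ±b/a.
Here that is ±√89/√14 = ±√1246/14.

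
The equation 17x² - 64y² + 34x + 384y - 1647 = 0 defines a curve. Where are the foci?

(-10, 3) and (8, 3)

Rearranging, 17(x² + 2x) -64(y² - 6y) = 1647.
Complete the square: 17(x + 1)² -64(y - 3)² = 1647 + 17 - 576 = 1088
Divide by 1088: (x + 1)²/64 - (y - 3)²/17 = 1
Hyperbola, center (-1, 3), transverse axis horizontal; a² = 64, b² = 17.
c² = a² + b² = 64 + 17 = 81, so c = 9.
Foci lie on the horizontal axis through the center: (h ± c, k).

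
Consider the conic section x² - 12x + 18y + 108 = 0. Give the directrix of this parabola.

y = 1/2

Only x is squared. Complete the square in x: (x - 6)² = -18(y + 4).
Vertex (6, -4); 4p = -18 so p = -9/2. Opens down.
Directrix is the horizontal line y = k − p = -4 − (-9/2) = 1/2.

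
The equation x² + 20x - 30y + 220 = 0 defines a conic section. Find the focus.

(-10, 23/2)

Only x is squared. Complete the square in x: (x + 10)² = 30(y - 4).
Vertex (-10, 4); 4p = 30 so p = 15/2. Opens up.
Focus is p units from the vertex along the axis: (h, k + p).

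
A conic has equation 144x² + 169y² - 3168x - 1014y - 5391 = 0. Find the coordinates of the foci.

(6, 3) and (16, 3)

Rearranging, 144(x² - 22x) + 169(y² - 6y) = 5391.
144(x - 11)² + 169(y - 3)² = 5391 + 17424 + 1521 = 24336
Dividing both sides by 24336: (x - 11)²/169 + (y - 3)²/144 = 1
Ellipse, center (11, 3), major axis horizontal; a² = 169, b² = 144.
c² = a² - b² = 169 - 144 = 25, so c = 5.
Foci lie on the horizontal axis through the center: (h ± c, k).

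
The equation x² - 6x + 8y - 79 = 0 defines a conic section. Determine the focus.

(3, 9)

Only x is squared. Complete the square in x: (x - 3)² = -8(y - 11).
Vertex (3, 11); 4p = -8 so p = -2. Opens down.
Focus is p units from the vertex along the axis: (h, k + p).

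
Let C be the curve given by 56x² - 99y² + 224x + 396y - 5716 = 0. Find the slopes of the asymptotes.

Collect terms: 56(x² + 4x) -99(y² - 4y) = 5716
Complete the square: 56(x + 2)² -99(y - 2)² = 5716 + 224 - 396 = 5544
Dividing both sides by 5544: (x + 2)²/99 - (y - 2)²/56 = 1
Hyperbola, center (-2, 2), transverse axis horizontal; a² = 99, b² = 56.
For a horizontal hyperbola the asymptotes have slope ±b/a.
Here that is ±2√14/3√11 = ±2√154/33.

2√154/33 and -2√154/33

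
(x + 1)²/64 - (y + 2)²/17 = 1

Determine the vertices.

Center (-1, -2). The positive term is the x-term, so the transverse axis is horizontal; a² = 64, b² = 17.
a = 8. Vertices at (h ± a, k).

(-9, -2) and (7, -2)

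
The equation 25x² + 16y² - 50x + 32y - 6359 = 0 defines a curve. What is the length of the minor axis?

Group: 25(x² - 2x) + 16(y² + 2y) = 6359
Completing the square gives 25(x - 1)² + 16(y + 1)² = 6359 + 25 + 16 = 6400.
Dividing both sides by 6400: (x - 1)²/256 + (y + 1)²/400 = 1
Ellipse, center (1, -1), major axis vertical; a² = 400, b² = 256.
b² = 256 so b = 16; the minor axis has length 2b = 32.

32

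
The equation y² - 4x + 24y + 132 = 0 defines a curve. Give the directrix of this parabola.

Only y is squared. Complete the square in y: (y + 12)² = 4(x + 3).
Vertex (-3, -12); 4p = 4 so p = 1. Opens right.
Directrix is the vertical line x = h − p = -3 − (1) = -4.

x = -4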